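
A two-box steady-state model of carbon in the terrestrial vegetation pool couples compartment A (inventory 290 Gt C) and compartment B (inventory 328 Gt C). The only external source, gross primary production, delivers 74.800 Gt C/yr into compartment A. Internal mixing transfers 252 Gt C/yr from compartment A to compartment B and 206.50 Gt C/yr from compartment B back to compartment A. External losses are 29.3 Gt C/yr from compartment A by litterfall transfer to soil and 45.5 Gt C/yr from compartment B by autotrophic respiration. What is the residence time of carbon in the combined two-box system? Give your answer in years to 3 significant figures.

Residence time in the combined system uses the total inventory and the total *external* removal — internal exchanges between the two boxes cancel.
M_total = 290 + 328 = 618.00 Gt C.
ΣF_external_out = 29.3 + 45.5 = 74.800 Gt C/yr.
τ = M_total / ΣF_ext = 618.00 / 74.800 = 8.262 yr.

8.26 yr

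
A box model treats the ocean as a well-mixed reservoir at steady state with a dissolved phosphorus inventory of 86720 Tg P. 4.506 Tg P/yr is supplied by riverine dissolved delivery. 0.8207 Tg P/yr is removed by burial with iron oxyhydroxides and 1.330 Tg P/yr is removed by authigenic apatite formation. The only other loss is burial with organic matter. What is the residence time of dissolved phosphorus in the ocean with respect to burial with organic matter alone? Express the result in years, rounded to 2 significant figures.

37000 yr

At steady state ΣF_in = ΣF_out.
ΣF_in = 4.5060 Tg P/yr.
Burial with organic matter flux = ΣF_in − (0.8207 + 1.330) = 4.5060 − 2.151 = 2.355 Tg P/yr.
τ = M / F = 86720 / 2.355 = 36820 yr.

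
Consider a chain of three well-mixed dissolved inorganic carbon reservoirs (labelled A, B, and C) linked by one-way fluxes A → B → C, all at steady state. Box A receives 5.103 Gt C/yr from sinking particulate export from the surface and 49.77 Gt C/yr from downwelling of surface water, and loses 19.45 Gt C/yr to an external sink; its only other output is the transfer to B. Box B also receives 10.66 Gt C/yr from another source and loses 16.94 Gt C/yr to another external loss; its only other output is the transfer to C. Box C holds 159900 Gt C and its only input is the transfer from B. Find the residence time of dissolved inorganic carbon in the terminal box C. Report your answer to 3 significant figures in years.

5490 yr

Box A: F(A→B) = (5.103 + 49.77) − 19.45 = 35.423 Gt C/yr.
Box B: F(B→C) = (35.423 + 10.66) − 16.94 = 29.143 Gt C/yr.
Box C throughput = its input = 29.143 Gt C/yr; τ = 159900 / 29.143 = 5487 yr.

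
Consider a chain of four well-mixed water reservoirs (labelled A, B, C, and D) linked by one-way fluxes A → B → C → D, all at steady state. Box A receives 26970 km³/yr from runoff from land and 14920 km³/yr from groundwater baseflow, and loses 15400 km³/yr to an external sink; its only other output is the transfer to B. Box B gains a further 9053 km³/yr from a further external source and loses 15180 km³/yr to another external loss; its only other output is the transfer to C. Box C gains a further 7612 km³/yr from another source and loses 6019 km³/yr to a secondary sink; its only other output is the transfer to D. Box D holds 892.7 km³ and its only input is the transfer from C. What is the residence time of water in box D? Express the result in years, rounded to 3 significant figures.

Box A: F(A→B) = (26970 + 14920) − 15400 = 26490 km³/yr.
Box B: F(B→C) = (26490 + 9053) − 15180 = 20363 km³/yr.
Box C: F(C→D) = (20363 + 7612) − 6019 = 21956 km³/yr.
Box D throughput = its input = 21956 km³/yr; τ = 892.7 / 21956 = 0.04066 yr.

0.0407 yr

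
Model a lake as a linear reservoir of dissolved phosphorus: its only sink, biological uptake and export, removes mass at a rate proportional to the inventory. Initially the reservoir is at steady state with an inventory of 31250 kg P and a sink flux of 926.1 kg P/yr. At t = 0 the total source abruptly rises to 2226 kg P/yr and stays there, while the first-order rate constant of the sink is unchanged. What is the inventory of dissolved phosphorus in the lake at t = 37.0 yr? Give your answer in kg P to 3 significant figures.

60500 kg P

The sink rate constant is k = F₀/M₀ = 926.1/31250 = 0.02964 yr⁻¹.
Solving dM/dt = F₁ − kM with M(0) = M₀ gives M(t) = F₁/k + (M₀ − F₁/k)·e^(−kt).
F₁/k = 2226/0.02964 = 75113 kg P; kt = 0.02964 × 37.0 = 1.097, e^(−kt) = 0.3340.
M(37.0) = 75113 + (31250 − 75113) × 0.3340 = 75113 − 14650 = 60461 kg P.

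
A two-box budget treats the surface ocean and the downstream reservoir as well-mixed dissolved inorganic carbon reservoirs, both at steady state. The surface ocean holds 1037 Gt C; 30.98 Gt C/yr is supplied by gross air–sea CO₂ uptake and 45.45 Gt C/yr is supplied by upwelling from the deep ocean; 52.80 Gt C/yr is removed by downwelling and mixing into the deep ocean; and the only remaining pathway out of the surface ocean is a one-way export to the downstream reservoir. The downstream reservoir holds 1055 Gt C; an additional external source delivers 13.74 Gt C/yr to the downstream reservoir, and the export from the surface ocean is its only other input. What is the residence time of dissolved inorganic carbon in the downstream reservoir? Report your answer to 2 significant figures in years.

28 yr

Balance the surface ocean: ΣF_in = 30.98 + 45.45 = 76.430 Gt C/yr.
Export to the downstream reservoir = ΣF_in − (52.80) = 23.630 Gt C/yr.
Total input to the downstream reservoir = 23.630 + 13.74 = 37.370 Gt C/yr; at steady state this equals its total output.
τ = M / F = 1055 / 37.370 = 28.23 yr.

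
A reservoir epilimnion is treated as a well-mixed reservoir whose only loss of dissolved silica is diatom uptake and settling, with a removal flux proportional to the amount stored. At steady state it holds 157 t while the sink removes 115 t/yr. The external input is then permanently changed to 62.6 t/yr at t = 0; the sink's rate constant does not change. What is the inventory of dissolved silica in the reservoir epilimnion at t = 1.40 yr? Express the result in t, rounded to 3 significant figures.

111 t

τ = M₀/F₀ = 157/115 = 1.365 yr; rate constant k = 1/τ.
New steady state M_∞ = F₁/k = F₁·τ = 62.6 × 1.365 = 85.463 t.
M(t) = M_∞ + (M₀ − M_∞)·e^(−t/τ); t/τ = 1.40/1.365 = 1.025, so e^(−t/τ) = 0.3586.
M(t) = 85.463 + 71.54 × 0.3586 = 111.12 t.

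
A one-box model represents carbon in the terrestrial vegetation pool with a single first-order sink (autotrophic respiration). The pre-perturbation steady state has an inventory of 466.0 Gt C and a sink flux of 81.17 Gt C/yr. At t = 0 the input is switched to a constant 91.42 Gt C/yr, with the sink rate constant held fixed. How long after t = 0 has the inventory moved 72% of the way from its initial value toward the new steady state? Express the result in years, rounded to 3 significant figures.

7.31 yr

τ = M₀/F₀ = 466.0/81.17 = 5.741 yr.
The remaining gap fraction is e^(−t/τ); 72% covered ⇒ e^(−t/τ) = 0.280.
t = −τ ln(0.280) = 5.741 × 1.273 = 7.308 yr.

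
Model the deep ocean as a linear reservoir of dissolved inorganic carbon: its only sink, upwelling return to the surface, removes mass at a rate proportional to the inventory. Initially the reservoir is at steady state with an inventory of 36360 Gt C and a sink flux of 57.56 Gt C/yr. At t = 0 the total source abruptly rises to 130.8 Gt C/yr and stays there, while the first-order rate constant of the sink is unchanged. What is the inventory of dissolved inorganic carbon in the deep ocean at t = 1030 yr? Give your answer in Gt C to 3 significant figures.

73600 Gt C

Residence time τ = M₀/F₀ = 631.7 yr. The eventual steady state is M_∞ = M₀·(F₁/F₀) = 36360 × 130.8/57.56 = 82625 Gt C.
The anomaly ΔM(t) = M(t) − M_∞ decays as ΔM₀·e^(−t/τ) with ΔM₀ = 36360 − 82625 = −46260 Gt C.
At t = 1030 yr, e^(−t/τ) = e^(−1.631) = 0.1958, so ΔM = −9060 Gt C and M = 82625 − 9060 = 73565 Gt C.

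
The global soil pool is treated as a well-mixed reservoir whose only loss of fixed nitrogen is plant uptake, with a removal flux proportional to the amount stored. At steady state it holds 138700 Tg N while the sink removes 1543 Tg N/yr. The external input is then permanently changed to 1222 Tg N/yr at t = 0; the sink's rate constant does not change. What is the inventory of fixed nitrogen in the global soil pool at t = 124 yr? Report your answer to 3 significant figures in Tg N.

117000 Tg N

τ = M₀/F₀ = 138700/1543 = 89.89 yr; rate constant k = 1/τ.
New steady state M_∞ = F₁/k = F₁·τ = 1222 × 89.89 = 109850 Tg N.
M(t) = M_∞ + (M₀ − M_∞)·e^(−t/τ); t/τ = 124/89.89 = 1.379, so e^(−t/τ) = 0.2517.
M(t) = 109850 + 28850 × 0.2517 = 117110 Tg N.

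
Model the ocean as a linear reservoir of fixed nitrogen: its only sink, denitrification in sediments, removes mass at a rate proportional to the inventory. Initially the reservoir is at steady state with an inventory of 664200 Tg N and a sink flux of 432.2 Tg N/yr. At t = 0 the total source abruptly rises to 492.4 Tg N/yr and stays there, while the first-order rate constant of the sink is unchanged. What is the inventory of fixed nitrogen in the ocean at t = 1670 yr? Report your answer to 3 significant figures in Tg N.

The sink rate constant is k = F₀/M₀ = 432.2/664200 = 0.0006507 yr⁻¹.
Solving dM/dt = F₁ − kM with M(0) = M₀ gives M(t) = F₁/k + (M₀ − F₁/k)·e^(−kt).
F₁/k = 492.4/0.0006507 = 756710 Tg N; kt = 0.0006507 × 1670 = 1.087, e^(−kt) = 0.3373.
M(1670) = 756710 + (664200 − 756710) × 0.3373 = 756710 − 31210 = 725510 Tg N.

726000 Tg N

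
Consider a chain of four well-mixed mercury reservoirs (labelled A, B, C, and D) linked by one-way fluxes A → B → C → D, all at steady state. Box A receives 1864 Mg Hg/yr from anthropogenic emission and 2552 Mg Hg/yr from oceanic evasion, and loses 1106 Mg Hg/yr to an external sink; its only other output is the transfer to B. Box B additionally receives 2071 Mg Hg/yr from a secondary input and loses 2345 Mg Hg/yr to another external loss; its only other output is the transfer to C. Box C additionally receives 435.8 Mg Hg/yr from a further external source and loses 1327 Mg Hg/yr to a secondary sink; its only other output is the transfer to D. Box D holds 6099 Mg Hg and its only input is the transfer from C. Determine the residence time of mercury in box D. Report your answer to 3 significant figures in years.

2.84 yr

Box A: F(A→B) = (1864 + 2552) − 1106 = 3310.0 Mg Hg/yr.
Box B: F(B→C) = (3310.0 + 2071) − 2345 = 3036.0 Mg Hg/yr.
Box C: F(C→D) = (3036.0 + 435.8) − 1327 = 2144.8 Mg Hg/yr.
Box D throughput = its input = 2144.8 Mg Hg/yr; τ = 6099 / 2144.8 = 2.844 yr.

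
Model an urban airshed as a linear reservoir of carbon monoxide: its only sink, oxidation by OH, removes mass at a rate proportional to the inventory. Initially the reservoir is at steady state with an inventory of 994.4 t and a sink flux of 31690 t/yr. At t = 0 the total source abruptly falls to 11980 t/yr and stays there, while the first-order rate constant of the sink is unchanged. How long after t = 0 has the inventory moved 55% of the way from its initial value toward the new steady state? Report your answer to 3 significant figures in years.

τ = M₀/F₀ = 994.4/31690 = 0.03138 yr.
The remaining gap fraction is e^(−t/τ); 55% covered ⇒ e^(−t/τ) = 0.450.
t = −τ ln(0.450) = 0.03138 × 0.7985 = 0.02506 yr.

0.0251 yr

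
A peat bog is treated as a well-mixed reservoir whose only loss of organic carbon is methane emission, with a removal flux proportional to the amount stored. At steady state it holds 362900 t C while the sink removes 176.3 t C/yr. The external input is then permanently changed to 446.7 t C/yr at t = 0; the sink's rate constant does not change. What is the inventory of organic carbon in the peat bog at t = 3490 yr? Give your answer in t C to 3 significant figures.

817000 t C

Residence time τ = M₀/F₀ = 2058 yr. The eventual steady state is M_∞ = M₀·(F₁/F₀) = 362900 × 446.7/176.3 = 919500 t C.
The anomaly ΔM(t) = M(t) − M_∞ decays as ΔM₀·e^(−t/τ) with ΔM₀ = 362900 − 919500 = −556600 t C.
At t = 3490 yr, e^(−t/τ) = e^(−1.695) = 0.1835, so ΔM = −102100 t C and M = 919500 − 102100 = 817360 t C.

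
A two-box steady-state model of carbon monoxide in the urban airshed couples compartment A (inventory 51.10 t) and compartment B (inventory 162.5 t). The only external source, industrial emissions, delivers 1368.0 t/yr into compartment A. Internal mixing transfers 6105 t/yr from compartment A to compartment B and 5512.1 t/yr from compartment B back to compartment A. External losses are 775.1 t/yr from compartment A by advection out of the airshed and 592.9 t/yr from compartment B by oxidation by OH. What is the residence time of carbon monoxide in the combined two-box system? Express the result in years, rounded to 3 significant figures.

0.156 yr

Residence time in the combined system uses the total inventory and the total *external* removal — internal exchanges between the two boxes cancel.
M_total = 51.10 + 162.5 = 213.60 t.
ΣF_external_out = 775.1 + 592.9 = 1368.0 t/yr.
τ = M_total / ΣF_ext = 213.60 / 1368.0 = 0.1561 yr.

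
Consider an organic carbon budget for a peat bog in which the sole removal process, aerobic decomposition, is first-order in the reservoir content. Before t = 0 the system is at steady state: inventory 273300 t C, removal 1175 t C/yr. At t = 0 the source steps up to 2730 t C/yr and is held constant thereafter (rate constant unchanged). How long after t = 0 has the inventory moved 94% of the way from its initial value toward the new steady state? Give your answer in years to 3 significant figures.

654 yr

τ = M₀/F₀ = 273300/1175 = 232.6 yr.
The remaining gap fraction is e^(−t/τ); 94% covered ⇒ e^(−t/τ) = 0.0600.
t = −τ ln(0.0600) = 232.6 × 2.813 = 654.4 yr.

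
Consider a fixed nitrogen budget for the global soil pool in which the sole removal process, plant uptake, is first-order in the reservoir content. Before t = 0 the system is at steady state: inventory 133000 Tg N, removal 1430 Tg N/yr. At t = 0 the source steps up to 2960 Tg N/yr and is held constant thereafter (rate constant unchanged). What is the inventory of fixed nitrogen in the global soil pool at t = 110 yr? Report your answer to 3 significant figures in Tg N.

232000 Tg N

τ = M₀/F₀ = 133000/1430 = 93.01 yr; rate constant k = 1/τ.
New steady state M_∞ = F₁/k = F₁·τ = 2960 × 93.01 = 275300 Tg N.
M(t) = M_∞ + (M₀ − M_∞)·e^(−t/τ); t/τ = 110/93.01 = 1.183, so e^(−t/τ) = 0.3064.
M(t) = 275300 − 142300 × 0.3064 = 231690 Tg N.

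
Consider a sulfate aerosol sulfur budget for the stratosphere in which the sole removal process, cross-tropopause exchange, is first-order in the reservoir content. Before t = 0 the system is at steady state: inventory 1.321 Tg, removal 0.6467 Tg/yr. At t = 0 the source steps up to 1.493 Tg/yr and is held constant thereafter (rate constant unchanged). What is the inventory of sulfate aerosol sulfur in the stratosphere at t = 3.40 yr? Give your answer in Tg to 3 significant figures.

2.72 Tg

τ = M₀/F₀ = 1.321/0.6467 = 2.043 yr; rate constant k = 1/τ.
New steady state M_∞ = F₁/k = F₁·τ = 1.493 × 2.043 = 3.0497 Tg.
M(t) = M_∞ + (M₀ − M_∞)·e^(−t/τ); t/τ = 3.40/2.043 = 1.664, so e^(−t/τ) = 0.1893.
M(t) = 3.0497 − 1.729 × 0.1893 = 2.7225 Tg.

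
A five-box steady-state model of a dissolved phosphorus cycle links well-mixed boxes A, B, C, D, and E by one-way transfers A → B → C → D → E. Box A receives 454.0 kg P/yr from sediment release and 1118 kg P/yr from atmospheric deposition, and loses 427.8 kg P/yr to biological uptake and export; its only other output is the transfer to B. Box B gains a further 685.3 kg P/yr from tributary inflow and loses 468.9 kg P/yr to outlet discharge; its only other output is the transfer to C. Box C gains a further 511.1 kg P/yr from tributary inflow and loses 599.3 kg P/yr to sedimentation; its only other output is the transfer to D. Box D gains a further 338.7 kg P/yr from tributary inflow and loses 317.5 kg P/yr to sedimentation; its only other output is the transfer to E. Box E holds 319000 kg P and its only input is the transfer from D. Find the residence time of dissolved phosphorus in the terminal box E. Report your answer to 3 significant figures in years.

247 yr

Box A: F(A→B) = (454.0 + 1118) − 427.8 = 1144.2 kg P/yr.
Box B: F(B→C) = (1144.2 + 685.3) − 468.9 = 1360.6 kg P/yr.
Box C: F(C→D) = (1360.6 + 511.1) − 599.3 = 1272.4 kg P/yr.
Box D: F(D→E) = (1272.4 + 338.7) − 317.5 = 1293.6 kg P/yr.
Box E throughput = its input = 1293.6 kg P/yr; τ = 319000 / 1293.6 = 246.6 yr.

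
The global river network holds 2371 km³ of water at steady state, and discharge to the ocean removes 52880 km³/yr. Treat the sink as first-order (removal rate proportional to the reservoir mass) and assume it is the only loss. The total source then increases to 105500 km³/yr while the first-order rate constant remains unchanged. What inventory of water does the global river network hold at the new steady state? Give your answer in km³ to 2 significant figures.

4700 km³

Rate constant k = F/M = 52880 / 2371 = 22.30 yr⁻¹.
At the new steady state, source = k·M_new ⇒ M_new = 105500 / 22.30 = 4730 km³.
(Equivalently M_new = M × F_new/F_old = 2371 × 105500/52880.)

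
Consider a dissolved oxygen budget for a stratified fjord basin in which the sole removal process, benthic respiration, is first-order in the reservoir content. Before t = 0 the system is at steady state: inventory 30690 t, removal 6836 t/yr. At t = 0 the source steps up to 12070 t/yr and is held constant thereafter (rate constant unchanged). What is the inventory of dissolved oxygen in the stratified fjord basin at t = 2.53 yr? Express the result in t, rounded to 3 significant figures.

τ = M₀/F₀ = 30690/6836 = 4.489 yr; rate constant k = 1/τ.
New steady state M_∞ = F₁/k = F₁·τ = 12070 × 4.489 = 54188 t.
M(t) = M_∞ + (M₀ − M_∞)·e^(−t/τ); t/τ = 2.53/4.489 = 0.5635, so e^(−t/τ) = 0.5692.
M(t) = 54188 − 23500 × 0.5692 = 40813 t.

40800 t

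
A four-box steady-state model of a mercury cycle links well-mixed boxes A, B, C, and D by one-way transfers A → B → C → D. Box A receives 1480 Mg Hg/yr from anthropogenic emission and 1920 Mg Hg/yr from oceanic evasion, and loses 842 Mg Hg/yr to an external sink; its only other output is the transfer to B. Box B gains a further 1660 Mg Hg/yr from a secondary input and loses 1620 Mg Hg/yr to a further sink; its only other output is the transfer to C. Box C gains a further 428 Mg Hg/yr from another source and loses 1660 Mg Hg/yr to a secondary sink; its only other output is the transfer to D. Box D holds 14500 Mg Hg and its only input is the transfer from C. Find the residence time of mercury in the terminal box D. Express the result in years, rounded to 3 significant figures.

10.6 yr

Box A: F(A→B) = (1480 + 1920) − 842 = 2558.0 Mg Hg/yr.
Box B: F(B→C) = (2558.0 + 1660) − 1620 = 2598.0 Mg Hg/yr.
Box C: F(C→D) = (2598.0 + 428) − 1660 = 1366.0 Mg Hg/yr.
Box D throughput = its input = 1366.0 Mg Hg/yr; τ = 14500 / 1366.0 = 10.61 yr.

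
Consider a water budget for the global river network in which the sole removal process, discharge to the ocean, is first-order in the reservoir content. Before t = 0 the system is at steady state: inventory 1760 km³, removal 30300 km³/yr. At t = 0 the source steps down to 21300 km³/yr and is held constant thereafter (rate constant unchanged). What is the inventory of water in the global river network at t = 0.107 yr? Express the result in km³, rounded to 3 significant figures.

τ = M₀/F₀ = 1760/30300 = 0.05809 yr; rate constant k = 1/τ.
New steady state M_∞ = F₁/k = F₁·τ = 21300 × 0.05809 = 1237.2 km³.
M(t) = M_∞ + (M₀ − M_∞)·e^(−t/τ); t/τ = 0.107/0.05809 = 1.842, so e^(−t/τ) = 0.1585.
M(t) = 1237.2 + 522.8 × 0.1585 = 1320.1 km³.

1320 km³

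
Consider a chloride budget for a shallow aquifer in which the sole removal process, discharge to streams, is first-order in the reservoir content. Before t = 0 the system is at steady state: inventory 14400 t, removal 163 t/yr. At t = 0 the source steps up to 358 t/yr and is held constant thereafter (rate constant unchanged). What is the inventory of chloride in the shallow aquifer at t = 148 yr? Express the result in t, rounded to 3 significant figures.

28400 t

Residence time τ = M₀/F₀ = 88.34 yr. The eventual steady state is M_∞ = M₀·(F₁/F₀) = 14400 × 358/163 = 31627 t.
The anomaly ΔM(t) = M(t) − M_∞ decays as ΔM₀·e^(−t/τ) with ΔM₀ = 14400 − 31627 = −17230 t.
At t = 148 yr, e^(−t/τ) = e^(−1.675) = 0.1873, so ΔM = −3226 t and M = 31627 − 3226 = 28401 t.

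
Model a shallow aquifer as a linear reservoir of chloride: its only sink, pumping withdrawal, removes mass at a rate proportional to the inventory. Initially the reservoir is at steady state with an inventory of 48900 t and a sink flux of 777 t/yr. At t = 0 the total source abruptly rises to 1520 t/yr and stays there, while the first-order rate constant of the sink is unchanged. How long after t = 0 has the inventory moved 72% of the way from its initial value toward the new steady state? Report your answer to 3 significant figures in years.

80.1 yr

τ = M₀/F₀ = 48900/777 = 62.93 yr.
The remaining gap fraction is e^(−t/τ); 72% covered ⇒ e^(−t/τ) = 0.280.
t = −τ ln(0.280) = 62.93 × 1.273 = 80.11 yr.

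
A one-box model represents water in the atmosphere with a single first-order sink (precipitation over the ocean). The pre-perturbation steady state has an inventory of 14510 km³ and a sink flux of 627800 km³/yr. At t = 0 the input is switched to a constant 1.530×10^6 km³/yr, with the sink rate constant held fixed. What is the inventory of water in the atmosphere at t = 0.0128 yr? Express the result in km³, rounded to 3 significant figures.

Residence time τ = M₀/F₀ = 0.02311 yr. The eventual steady state is M_∞ = M₀·(F₁/F₀) = 14510 × 1.530×10^6/627800 = 35362 km³.
The anomaly ΔM(t) = M(t) − M_∞ decays as ΔM₀·e^(−t/τ) with ΔM₀ = 14510 − 35362 = −20850 km³.
At t = 0.0128 yr, e^(−t/τ) = e^(−0.5538) = 0.5748, so ΔM = −11980 km³ and M = 35362 − 11980 = 23377 km³.

23400 km³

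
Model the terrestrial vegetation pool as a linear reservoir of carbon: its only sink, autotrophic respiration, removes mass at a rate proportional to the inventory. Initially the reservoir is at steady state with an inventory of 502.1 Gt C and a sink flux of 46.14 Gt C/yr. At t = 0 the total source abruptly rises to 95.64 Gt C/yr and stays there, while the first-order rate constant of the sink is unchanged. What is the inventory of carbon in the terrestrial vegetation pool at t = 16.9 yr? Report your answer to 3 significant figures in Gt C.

927 Gt C

τ = M₀/F₀ = 502.1/46.14 = 10.88 yr; rate constant k = 1/τ.
New steady state M_∞ = F₁/k = F₁·τ = 95.64 × 10.88 = 1040.8 Gt C.
M(t) = M_∞ + (M₀ − M_∞)·e^(−t/τ); t/τ = 16.9/10.88 = 1.553, so e^(−t/τ) = 0.2116.
M(t) = 1040.8 − 538.7 × 0.2116 = 926.78 Gt C.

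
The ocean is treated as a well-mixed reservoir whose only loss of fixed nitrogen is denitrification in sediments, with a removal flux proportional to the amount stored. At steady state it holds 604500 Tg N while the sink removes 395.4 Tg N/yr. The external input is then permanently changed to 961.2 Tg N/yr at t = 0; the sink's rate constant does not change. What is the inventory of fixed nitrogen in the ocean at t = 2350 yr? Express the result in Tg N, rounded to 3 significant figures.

The sink rate constant is k = F₀/M₀ = 395.4/604500 = 0.0006541 yr⁻¹.
Solving dM/dt = F₁ − kM with M(0) = M₀ gives M(t) = F₁/k + (M₀ − F₁/k)·e^(−kt).
F₁/k = 961.2/0.0006541 = 1.4695×10^6 Tg N; kt = 0.0006541 × 2350 = 1.537, e^(−kt) = 0.2150.
M(2350) = 1.4695×10^6 + (604500 − 1.4695×10^6) × 0.2150 = 1.4695×10^6 − 186000 = 1.2835×10^6 Tg N.

1.28×10^6 Tg N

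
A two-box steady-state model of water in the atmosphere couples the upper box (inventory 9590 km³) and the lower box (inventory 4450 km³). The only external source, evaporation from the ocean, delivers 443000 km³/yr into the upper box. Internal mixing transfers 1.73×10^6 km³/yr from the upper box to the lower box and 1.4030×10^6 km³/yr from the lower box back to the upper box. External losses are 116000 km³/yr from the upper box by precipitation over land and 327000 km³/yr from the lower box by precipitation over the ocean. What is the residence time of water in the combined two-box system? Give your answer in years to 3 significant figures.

Residence time in the combined system uses the total inventory and the total *external* removal — internal exchanges between the two boxes cancel.
M_total = 9590 + 4450 = 14040 km³.
ΣF_external_out = 116000 + 327000 = 443000 km³/yr.
τ = M_total / ΣF_ext = 14040 / 443000 = 0.03169 yr.

0.0317 yr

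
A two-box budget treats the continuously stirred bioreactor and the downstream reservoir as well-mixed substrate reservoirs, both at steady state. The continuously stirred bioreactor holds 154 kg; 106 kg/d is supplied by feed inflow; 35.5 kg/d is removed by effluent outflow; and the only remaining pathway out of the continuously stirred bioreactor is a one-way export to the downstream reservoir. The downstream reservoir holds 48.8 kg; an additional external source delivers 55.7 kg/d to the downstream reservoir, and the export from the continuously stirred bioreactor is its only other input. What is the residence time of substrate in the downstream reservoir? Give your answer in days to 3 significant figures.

Balance the continuously stirred bioreactor: ΣF_in = 106.00 kg/d.
Export to the downstream reservoir = ΣF_in − (35.5) = 70.500 kg/d.
Total input to the downstream reservoir = 70.500 + 55.7 = 126.20 kg/d; at steady state this equals its total output.
τ = M / F = 48.8 / 126.20 = 0.3867 d.

0.387 d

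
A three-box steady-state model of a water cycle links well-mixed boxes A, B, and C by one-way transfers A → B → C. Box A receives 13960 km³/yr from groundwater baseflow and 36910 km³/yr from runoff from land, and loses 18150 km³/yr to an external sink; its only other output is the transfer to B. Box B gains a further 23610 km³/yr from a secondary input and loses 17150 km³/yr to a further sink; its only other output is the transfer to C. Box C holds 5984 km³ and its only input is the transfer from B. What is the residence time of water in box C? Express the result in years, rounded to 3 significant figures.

0.153 yr

Box A: F(A→B) = (13960 + 36910) − 18150 = 32720 km³/yr.
Box B: F(B→C) = (32720 + 23610) − 17150 = 39180 km³/yr.
Box C throughput = its input = 39180 km³/yr; τ = 5984 / 39180 = 0.1527 yr.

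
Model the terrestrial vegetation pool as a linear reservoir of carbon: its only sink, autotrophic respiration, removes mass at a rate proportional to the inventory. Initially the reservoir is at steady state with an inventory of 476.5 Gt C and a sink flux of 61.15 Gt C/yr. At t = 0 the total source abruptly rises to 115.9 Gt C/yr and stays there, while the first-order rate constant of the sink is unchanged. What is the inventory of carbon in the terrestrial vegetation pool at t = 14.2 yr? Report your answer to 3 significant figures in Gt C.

The sink rate constant is k = F₀/M₀ = 61.15/476.5 = 0.1283 yr⁻¹.
Solving dM/dt = F₁ − kM with M(0) = M₀ gives M(t) = F₁/k + (M₀ − F₁/k)·e^(−kt).
F₁/k = 115.9/0.1283 = 903.13 Gt C; kt = 0.1283 × 14.2 = 1.822, e^(−kt) = 0.1617.
M(14.2) = 903.13 + (476.5 − 903.13) × 0.1617 = 903.13 − 68.97 = 834.16 Gt C.

834 Gt C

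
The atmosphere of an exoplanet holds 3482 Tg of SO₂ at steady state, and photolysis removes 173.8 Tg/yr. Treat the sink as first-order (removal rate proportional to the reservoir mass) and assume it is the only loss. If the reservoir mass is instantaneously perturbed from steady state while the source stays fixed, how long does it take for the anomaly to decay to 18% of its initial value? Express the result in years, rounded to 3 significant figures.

For a linear reservoir the anomaly decays as exp(−t/τ) with τ = M/F = 3482/173.8 = 20.03 yr.
exp(−t/τ) = 0.18 ⇒ t = −τ ln(0.18) = 20.03 × 1.715 = 34.36 yr.

34.4 yr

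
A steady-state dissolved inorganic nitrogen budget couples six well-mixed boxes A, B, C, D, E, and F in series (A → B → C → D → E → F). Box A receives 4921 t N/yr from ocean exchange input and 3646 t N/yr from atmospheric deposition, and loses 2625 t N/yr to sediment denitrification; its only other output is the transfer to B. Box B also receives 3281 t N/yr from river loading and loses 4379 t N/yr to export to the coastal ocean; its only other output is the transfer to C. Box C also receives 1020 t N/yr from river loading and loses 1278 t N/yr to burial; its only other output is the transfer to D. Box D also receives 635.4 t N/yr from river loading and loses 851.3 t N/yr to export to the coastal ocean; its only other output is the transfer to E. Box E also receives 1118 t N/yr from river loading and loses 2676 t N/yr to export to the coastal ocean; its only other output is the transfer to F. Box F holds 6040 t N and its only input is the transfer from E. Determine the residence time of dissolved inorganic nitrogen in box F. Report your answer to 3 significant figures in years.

2.15 yr

Box A: F(A→B) = (4921 + 3646) − 2625 = 5942.0 t N/yr.
Box B: F(B→C) = (5942.0 + 3281) − 4379 = 4844.0 t N/yr.
Box C: F(C→D) = (4844.0 + 1020) − 1278 = 4586.0 t N/yr.
Box D: F(D→E) = (4586.0 + 635.4) − 851.3 = 4370.1 t N/yr.
Box E: F(E→F) = (4370.1 + 1118) − 2676 = 2812.1 t N/yr.
Box F throughput = its input = 2812.1 t N/yr; τ = 6040 / 2812.1 = 2.148 yr.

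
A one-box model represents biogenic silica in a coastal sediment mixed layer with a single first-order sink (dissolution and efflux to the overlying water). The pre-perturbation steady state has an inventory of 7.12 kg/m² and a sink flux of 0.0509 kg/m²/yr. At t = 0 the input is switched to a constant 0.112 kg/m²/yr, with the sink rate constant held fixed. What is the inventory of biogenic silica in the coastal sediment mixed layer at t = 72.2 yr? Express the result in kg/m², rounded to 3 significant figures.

τ = M₀/F₀ = 7.12/0.0509 = 139.9 yr; rate constant k = 1/τ.
New steady state M_∞ = F₁/k = F₁·τ = 0.112 × 139.9 = 15.667 kg/m².
M(t) = M_∞ + (M₀ − M_∞)·e^(−t/τ); t/τ = 72.2/139.9 = 0.5161, so e^(−t/τ) = 0.5968.
M(t) = 15.667 − 8.547 × 0.5968 = 10.566 kg/m².

10.6 kg/m²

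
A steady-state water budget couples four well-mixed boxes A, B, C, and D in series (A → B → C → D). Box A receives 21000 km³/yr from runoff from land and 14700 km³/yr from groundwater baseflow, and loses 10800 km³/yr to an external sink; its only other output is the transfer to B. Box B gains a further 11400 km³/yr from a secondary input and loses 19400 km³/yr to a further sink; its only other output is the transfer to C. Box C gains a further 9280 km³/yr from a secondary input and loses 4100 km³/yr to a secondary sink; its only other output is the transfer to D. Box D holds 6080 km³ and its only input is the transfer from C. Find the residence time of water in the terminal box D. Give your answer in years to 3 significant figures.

Box A: F(A→B) = (21000 + 14700) − 10800 = 24900 km³/yr.
Box B: F(B→C) = (24900 + 11400) − 19400 = 16900 km³/yr.
Box C: F(C→D) = (16900 + 9280) − 4100 = 22080 km³/yr.
Box D throughput = its input = 22080 km³/yr; τ = 6080 / 22080 = 0.2754 yr.

0.275 yr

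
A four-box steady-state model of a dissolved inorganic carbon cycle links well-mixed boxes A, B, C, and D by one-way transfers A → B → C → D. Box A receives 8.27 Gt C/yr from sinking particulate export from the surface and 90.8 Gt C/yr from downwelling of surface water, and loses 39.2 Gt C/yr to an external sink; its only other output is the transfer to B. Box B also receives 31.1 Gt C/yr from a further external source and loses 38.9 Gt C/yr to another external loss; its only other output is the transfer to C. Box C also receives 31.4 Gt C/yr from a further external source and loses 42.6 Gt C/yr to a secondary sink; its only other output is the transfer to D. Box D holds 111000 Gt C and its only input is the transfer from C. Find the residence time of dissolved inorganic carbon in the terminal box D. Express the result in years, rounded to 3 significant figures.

2720 yr

Box A: F(A→B) = (8.27 + 90.8) − 39.2 = 59.870 Gt C/yr.
Box B: F(B→C) = (59.870 + 31.1) − 38.9 = 52.070 Gt C/yr.
Box C: F(C→D) = (52.070 + 31.4) − 42.6 = 40.870 Gt C/yr.
Box D throughput = its input = 40.870 Gt C/yr; τ = 111000 / 40.870 = 2716 yr.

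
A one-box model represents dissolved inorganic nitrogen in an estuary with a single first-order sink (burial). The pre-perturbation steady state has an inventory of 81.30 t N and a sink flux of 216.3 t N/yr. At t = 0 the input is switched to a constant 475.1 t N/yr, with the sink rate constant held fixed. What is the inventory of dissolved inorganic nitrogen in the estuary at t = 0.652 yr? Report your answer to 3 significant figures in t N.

161 t N

The sink rate constant is k = F₀/M₀ = 216.3/81.30 = 2.661 yr⁻¹.
Solving dM/dt = F₁ − kM with M(0) = M₀ gives M(t) = F₁/k + (M₀ − F₁/k)·e^(−kt).
F₁/k = 475.1/2.661 = 178.57 t N; kt = 2.661 × 0.652 = 1.735, e^(−kt) = 0.1765.
M(0.652) = 178.57 + (81.30 − 178.57) × 0.1765 = 178.57 − 17.17 = 161.41 t N.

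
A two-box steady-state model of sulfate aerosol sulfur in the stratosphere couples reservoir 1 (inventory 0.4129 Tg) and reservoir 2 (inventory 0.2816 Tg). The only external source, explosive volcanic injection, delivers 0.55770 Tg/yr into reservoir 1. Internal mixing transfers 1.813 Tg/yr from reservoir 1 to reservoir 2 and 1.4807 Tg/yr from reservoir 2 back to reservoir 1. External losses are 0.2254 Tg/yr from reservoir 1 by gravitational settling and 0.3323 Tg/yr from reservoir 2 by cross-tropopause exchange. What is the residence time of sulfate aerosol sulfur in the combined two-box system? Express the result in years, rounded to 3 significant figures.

1.25 yr

For the system as a whole, the A↔B exchange is internal and contributes nothing to the throughput; only the external sinks remove mass.
M_total = 0.4129 + 0.2816 = 0.69450 Tg.
ΣF_external_out = 0.2254 + 0.3323 = 0.55770 Tg/yr.
τ = M_total / ΣF_ext = 0.69450 / 0.55770 = 1.245 yr.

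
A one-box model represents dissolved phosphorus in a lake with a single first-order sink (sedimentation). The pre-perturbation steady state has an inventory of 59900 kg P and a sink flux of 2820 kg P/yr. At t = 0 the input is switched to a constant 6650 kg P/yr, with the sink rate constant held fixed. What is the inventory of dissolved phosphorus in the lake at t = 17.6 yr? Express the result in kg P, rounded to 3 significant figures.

106000 kg P

Residence time τ = M₀/F₀ = 21.24 yr. The eventual steady state is M_∞ = M₀·(F₁/F₀) = 59900 × 6650/2820 = 141250 kg P.
The anomaly ΔM(t) = M(t) − M_∞ decays as ΔM₀·e^(−t/τ) with ΔM₀ = 59900 − 141250 = −81350 kg P.
At t = 17.6 yr, e^(−t/τ) = e^(−0.8286) = 0.4367, so ΔM = −35520 kg P and M = 141250 − 35520 = 105730 kg P.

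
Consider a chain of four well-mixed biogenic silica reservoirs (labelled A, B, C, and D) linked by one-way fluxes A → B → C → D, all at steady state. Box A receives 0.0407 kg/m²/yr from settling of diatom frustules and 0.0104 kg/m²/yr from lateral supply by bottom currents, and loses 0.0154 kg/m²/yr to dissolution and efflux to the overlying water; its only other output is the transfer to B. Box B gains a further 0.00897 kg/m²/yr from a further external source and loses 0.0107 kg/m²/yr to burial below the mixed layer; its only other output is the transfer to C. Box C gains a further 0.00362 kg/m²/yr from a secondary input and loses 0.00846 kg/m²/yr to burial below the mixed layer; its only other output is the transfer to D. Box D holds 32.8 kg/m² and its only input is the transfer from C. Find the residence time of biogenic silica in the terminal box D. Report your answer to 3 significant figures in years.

Box A: F(A→B) = (0.0407 + 0.0104) − 0.0154 = 0.035700 kg/m²/yr.
Box B: F(B→C) = (0.035700 + 0.00897) − 0.0107 = 0.033970 kg/m²/yr.
Box C: F(C→D) = (0.033970 + 0.00362) − 0.00846 = 0.029130 kg/m²/yr.
Box D throughput = its input = 0.029130 kg/m²/yr; τ = 32.8 / 0.029130 = 1126 yr.

1130 yr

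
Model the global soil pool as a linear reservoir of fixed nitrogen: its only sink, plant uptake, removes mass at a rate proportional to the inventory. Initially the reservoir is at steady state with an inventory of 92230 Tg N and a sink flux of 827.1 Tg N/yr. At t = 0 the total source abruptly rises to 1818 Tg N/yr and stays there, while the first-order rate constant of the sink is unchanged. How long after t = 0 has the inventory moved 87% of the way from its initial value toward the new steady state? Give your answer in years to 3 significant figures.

τ = M₀/F₀ = 92230/827.1 = 111.5 yr.
The remaining gap fraction is e^(−t/τ); 87% covered ⇒ e^(−t/τ) = 0.130.
t = −τ ln(0.130) = 111.5 × 2.040 = 227.5 yr.

228 yr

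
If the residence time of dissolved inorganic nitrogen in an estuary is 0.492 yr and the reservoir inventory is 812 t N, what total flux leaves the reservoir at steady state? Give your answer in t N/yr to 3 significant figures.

F = M / τ = 812 / 0.492 = 1650 t N/yr.

1650 t N/yr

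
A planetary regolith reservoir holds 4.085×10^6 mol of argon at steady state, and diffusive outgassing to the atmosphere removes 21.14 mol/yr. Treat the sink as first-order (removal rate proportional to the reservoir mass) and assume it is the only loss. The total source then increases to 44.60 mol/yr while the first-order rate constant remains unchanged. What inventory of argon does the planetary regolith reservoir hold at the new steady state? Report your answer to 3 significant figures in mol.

8.62×10^6 mol

Rate constant k = F/M = 21.14 / 4.085×10^6 = 5.175×10^-6 yr⁻¹.
At the new steady state, source = k·M_new ⇒ M_new = 44.60 / 5.175×10^-6 = 8.618×10^6 mol.
(Equivalently M_new = M × F_new/F_old = 4.085×10^6 × 44.60/21.14.)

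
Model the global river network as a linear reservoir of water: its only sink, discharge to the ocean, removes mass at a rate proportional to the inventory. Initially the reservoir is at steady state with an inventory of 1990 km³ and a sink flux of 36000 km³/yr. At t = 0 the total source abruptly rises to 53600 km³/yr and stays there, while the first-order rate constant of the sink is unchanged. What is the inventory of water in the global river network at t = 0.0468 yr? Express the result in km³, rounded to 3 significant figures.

The sink rate constant is k = F₀/M₀ = 36000/1990 = 18.09 yr⁻¹.
Solving dM/dt = F₁ − kM with M(0) = M₀ gives M(t) = F₁/k + (M₀ − F₁/k)·e^(−kt).
F₁/k = 53600/18.09 = 2962.9 km³; kt = 18.09 × 0.0468 = 0.8466, e^(−kt) = 0.4289.
M(0.0468) = 2962.9 + (1990 − 2962.9) × 0.4289 = 2962.9 − 417.2 = 2545.7 km³.

2550 km³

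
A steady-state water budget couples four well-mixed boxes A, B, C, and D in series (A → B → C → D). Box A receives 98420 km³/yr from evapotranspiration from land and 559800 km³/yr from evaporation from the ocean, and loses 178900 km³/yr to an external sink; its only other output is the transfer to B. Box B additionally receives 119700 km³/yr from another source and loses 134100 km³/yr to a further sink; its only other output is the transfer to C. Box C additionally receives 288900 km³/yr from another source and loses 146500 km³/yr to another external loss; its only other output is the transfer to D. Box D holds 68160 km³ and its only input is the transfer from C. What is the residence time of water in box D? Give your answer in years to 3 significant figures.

0.112 yr

Box A: F(A→B) = (98420 + 559800) − 178900 = 479320 km³/yr.
Box B: F(B→C) = (479320 + 119700) − 134100 = 464920 km³/yr.
Box C: F(C→D) = (464920 + 288900) − 146500 = 607320 km³/yr.
Box D throughput = its input = 607320 km³/yr; τ = 68160 / 607320 = 0.1122 yr.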